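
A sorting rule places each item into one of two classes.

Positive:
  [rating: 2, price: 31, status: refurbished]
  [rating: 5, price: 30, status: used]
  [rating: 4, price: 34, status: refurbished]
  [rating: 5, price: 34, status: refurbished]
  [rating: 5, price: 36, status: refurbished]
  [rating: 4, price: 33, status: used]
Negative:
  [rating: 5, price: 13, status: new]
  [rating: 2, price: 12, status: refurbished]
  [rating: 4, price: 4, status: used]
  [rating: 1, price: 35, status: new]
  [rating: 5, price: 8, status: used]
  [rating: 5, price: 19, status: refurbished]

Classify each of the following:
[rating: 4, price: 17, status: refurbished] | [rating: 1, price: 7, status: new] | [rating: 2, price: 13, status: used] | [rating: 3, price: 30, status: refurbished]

The classifier is using: price ≥ 30 AND rating ≥ 2.
Negative: [rating: 4, price: 17, status: refurbished], since price = 17, rating = 4.
Negative: [rating: 1, price: 7, status: new], since price = 7, rating = 1.
Negative: [rating: 2, price: 13, status: used], since price = 13, rating = 2.
Positive: [rating: 3, price: 30, status: refurbished], since price = 30, rating = 3.

Negative, Negative, Negative, Positive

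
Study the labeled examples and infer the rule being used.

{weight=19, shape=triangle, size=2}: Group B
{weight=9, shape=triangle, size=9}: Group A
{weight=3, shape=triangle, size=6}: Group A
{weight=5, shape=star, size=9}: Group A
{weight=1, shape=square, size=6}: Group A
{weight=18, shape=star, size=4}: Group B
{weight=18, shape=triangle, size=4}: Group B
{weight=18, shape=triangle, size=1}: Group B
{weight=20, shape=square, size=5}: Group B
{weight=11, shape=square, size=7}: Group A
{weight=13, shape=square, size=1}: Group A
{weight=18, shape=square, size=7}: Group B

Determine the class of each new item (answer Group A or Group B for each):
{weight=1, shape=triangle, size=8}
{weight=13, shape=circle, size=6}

One predicate separates the groups cleanly: weight ≤ 13.
{weight=1, shape=triangle, size=8}: weight = 1, has this property → Group A. {weight=13, shape=circle, size=6}: weight = 13, has this property → Group A.

Group A, Group A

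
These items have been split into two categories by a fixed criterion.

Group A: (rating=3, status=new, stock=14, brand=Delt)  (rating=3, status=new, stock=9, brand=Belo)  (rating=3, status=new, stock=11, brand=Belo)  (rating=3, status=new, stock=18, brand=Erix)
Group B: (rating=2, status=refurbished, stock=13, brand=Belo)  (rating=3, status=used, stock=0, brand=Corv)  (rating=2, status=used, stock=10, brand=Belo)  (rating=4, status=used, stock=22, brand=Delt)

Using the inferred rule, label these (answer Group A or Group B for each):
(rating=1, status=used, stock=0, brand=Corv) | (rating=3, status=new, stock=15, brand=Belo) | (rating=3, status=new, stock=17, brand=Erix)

All 'Group A' examples share one property — status is new — and every 'Group B' example lacks it.
(rating=1, status=used, stock=0, brand=Corv) → status is used → Group B. (rating=3, status=new, stock=15, brand=Belo) → status is new → Group A. (rating=3, status=new, stock=17, brand=Erix) → status is new → Group A.

Group B, Group A, Group A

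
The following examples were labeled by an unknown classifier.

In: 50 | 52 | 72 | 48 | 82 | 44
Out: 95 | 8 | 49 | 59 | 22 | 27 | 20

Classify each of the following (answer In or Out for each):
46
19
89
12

In, Out, Out, Out

The rule appears to be: even AND at least 27.
46: In (46 is even, 46 ≥ 27).
19: Out (19 is odd, 19 < 27).
89: Out (89 is odd, 89 ≥ 27).
12: Out (12 is even, 12 < 27).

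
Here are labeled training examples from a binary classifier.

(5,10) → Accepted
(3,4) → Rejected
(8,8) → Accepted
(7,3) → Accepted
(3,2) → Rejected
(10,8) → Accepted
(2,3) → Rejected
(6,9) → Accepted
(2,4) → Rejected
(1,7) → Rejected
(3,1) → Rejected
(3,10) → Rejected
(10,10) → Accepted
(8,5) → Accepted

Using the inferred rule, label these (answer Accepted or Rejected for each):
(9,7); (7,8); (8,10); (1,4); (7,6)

The simplest hypothesis consistent with all the labels is: first ≥ 4.
(9,7): first 9, meets the rule → Accepted. (7,8): first 7, meets the rule → Accepted. (8,10): first 8, meets the rule → Accepted. (1,4): first 1, fails the rule → Rejected. (7,6): first 7, meets the rule → Accepted.

Accepted, Accepted, Accepted, Rejected, Accepted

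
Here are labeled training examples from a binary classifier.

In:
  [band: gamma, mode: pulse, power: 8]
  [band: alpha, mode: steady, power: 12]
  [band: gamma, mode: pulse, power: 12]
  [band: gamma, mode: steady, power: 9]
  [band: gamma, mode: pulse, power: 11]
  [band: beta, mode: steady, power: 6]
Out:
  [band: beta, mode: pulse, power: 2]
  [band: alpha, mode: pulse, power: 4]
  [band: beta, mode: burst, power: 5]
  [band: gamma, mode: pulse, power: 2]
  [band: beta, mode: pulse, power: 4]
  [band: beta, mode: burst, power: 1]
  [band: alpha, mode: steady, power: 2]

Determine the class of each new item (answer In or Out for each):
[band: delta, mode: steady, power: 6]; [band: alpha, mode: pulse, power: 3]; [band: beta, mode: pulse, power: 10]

The distinguishing property — power ≥ 6 — holds for all the 'In' cases and none of the 'Out' cases.
In: [band: delta, mode: steady, power: 6], since power = 6.
Out: [band: alpha, mode: pulse, power: 3], since power = 3.
In: [band: beta, mode: pulse, power: 10], since power = 10.

In, Out, In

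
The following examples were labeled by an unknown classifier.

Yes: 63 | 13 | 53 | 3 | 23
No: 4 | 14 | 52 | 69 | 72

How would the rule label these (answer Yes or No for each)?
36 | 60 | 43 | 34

The rule appears to be: ends in digit 3.
36: last digit 6 — fails the rule, so No.
60: last digit 0 — fails the rule, so No.
43: last digit 3 — checks out, so Yes.
34: last digit 4 — fails the rule, so No.

No, No, Yes, No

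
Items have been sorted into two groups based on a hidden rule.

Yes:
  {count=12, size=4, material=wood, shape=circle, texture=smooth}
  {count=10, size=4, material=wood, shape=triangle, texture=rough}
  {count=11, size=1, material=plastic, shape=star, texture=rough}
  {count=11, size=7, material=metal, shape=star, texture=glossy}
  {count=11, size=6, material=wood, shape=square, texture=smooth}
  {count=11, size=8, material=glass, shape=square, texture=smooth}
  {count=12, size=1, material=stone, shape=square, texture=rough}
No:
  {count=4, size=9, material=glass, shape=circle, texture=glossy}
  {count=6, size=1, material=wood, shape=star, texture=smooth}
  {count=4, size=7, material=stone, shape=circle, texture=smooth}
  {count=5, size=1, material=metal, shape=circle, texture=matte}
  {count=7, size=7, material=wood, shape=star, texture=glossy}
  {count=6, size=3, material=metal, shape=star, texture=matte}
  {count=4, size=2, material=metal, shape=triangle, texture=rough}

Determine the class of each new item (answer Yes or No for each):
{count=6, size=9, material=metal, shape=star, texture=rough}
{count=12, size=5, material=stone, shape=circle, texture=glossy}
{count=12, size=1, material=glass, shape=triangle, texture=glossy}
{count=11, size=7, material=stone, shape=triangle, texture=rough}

The pattern is that an item is 'Yes' exactly when: count ≥ 10.

No, Yes, Yes, Yes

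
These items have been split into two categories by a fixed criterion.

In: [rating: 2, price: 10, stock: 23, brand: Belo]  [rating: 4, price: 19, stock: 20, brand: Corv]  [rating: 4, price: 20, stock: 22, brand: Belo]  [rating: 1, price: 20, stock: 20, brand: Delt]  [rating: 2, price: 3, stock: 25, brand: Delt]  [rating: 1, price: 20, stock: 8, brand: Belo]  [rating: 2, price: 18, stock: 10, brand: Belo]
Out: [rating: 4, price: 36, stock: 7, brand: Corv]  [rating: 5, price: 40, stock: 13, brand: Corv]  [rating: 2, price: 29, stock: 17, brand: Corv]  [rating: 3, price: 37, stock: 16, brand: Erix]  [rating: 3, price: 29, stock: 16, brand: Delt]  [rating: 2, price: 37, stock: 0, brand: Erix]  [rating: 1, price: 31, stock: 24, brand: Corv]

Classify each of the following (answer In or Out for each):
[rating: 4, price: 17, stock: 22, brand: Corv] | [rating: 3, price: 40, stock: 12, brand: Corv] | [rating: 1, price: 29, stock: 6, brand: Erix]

The pattern is that an item is 'In' exactly when: price ≤ 20.
[rating: 4, price: 17, stock: 22, brand: Corv] → price = 17 → In. [rating: 3, price: 40, stock: 12, brand: Corv] → price = 40 → Out. [rating: 1, price: 29, stock: 6, brand: Erix] → price = 29 → Out.

In, Out, Out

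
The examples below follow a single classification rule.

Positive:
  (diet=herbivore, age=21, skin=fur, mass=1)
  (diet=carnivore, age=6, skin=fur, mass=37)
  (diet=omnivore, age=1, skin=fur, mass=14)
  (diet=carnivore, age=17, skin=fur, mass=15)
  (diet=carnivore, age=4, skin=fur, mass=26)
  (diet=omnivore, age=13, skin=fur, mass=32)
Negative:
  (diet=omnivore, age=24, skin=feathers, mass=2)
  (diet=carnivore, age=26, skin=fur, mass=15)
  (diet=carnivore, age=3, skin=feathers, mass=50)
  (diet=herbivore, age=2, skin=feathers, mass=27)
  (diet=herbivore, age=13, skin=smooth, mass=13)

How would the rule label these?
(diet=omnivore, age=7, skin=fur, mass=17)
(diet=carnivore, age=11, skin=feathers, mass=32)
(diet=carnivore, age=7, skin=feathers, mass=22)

Positive, Negative, Negative

The distinguishing property — skin is fur AND age ≤ 21 — holds for all the 'Positive' cases and none of the 'Negative' cases.
(diet=omnivore, age=7, skin=fur, mass=17) → skin is fur, age = 7 → Positive. (diet=carnivore, age=11, skin=feathers, mass=32) → skin is feathers, age = 11 → Negative. (diet=carnivore, age=7, skin=feathers, mass=22) → skin is feathers, age = 7 → Negative.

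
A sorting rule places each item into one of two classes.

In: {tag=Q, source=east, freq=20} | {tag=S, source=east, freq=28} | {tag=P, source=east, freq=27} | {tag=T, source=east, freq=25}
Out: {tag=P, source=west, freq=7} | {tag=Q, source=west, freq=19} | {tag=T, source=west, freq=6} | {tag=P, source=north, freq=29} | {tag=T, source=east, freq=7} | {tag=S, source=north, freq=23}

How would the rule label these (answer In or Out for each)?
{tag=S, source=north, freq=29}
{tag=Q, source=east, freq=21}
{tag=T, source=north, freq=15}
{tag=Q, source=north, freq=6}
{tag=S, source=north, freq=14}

Rule: source is east AND freq ≥ 19. This holds for each 'In' example and fails for each 'Out' one.
{tag=S, source=north, freq=29}: source is north, freq = 29, lacks this property → Out.
{tag=Q, source=east, freq=21}: source is east, freq = 21, meets the rule → In.
{tag=T, source=north, freq=15}: source is north, freq = 15, lacks this property → Out.
{tag=Q, source=north, freq=6}: source is north, freq = 6, lacks this property → Out.
{tag=S, source=north, freq=14}: source is north, freq = 14, lacks this property → Out.

Out, In, Out, Out, Out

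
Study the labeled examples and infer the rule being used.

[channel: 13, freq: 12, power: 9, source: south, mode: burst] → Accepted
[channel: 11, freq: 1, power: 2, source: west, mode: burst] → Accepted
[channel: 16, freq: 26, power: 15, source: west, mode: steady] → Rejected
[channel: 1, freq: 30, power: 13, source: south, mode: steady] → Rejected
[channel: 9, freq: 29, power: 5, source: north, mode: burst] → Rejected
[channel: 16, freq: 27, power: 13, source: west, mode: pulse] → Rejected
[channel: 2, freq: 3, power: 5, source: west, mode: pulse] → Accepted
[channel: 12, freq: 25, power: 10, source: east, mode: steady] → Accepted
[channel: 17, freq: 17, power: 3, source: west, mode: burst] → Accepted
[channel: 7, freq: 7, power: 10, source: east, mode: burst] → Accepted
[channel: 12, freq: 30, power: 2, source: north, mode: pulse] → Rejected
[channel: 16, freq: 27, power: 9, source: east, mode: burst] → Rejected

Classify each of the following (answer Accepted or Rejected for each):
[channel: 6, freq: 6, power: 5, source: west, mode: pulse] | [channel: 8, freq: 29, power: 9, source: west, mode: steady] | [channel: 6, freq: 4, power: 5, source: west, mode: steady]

The classifier is using: freq ≤ 25.

Accepted, Rejected, Accepted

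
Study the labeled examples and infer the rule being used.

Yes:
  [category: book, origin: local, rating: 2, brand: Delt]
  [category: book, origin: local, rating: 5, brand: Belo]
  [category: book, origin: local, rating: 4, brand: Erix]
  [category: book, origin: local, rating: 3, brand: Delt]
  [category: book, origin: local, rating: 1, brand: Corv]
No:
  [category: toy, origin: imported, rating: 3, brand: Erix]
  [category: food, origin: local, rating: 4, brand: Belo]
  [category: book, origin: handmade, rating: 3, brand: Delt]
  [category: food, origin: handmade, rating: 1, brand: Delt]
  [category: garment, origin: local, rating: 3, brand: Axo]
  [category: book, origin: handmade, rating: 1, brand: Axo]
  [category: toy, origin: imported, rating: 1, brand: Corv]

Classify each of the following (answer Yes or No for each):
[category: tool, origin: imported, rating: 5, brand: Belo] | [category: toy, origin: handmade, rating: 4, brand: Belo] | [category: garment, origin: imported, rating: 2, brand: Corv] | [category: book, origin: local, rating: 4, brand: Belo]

One predicate separates the groups cleanly: category is book AND origin is local.
No: [category: tool, origin: imported, rating: 5, brand: Belo], since category is tool, origin is imported.
No: [category: toy, origin: handmade, rating: 4, brand: Belo], since category is toy, origin is handmade.
No: [category: garment, origin: imported, rating: 2, brand: Corv], since category is garment, origin is imported.
Yes: [category: book, origin: local, rating: 4, brand: Belo], since category is book, origin is local.

No, No, No, Yes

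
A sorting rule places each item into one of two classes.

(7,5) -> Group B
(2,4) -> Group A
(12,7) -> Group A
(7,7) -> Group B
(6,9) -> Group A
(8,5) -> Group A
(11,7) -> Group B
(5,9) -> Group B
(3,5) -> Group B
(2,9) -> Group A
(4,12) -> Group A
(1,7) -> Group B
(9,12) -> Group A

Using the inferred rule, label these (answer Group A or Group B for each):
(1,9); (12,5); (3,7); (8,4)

The distinguishing property — product is even — holds for all the 'Group A' cases and none of the 'Group B' cases.
(1,9) — 1·9 = 9, hence Group B. (12,5) — 12·5 = 60, hence Group A. (3,7) — 3·7 = 21, hence Group B. (8,4) — 8·4 = 32, hence Group A.

Group B, Group A, Group B, Group A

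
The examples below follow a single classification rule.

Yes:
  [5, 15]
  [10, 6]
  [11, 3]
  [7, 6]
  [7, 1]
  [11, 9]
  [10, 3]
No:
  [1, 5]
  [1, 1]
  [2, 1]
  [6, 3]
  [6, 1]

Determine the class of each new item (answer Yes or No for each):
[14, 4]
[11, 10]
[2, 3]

Yes, Yes, No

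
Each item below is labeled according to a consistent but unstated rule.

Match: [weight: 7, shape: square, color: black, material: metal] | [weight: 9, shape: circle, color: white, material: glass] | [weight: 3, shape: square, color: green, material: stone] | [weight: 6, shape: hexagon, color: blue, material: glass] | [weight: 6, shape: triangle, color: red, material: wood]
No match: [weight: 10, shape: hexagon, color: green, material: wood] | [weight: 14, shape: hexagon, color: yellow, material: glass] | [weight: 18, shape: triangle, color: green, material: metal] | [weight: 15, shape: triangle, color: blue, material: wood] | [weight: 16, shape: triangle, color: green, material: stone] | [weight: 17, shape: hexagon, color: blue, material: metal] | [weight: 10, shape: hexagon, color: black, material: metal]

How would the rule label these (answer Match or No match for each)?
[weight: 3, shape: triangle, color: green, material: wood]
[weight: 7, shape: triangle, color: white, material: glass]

Match, Match

The distinguishing property — weight ≤ 9 — holds for all the 'Match' cases and none of the 'No match' cases.
[weight: 3, shape: triangle, color: green, material: wood]: weight = 3 — matches, so Match.
[weight: 7, shape: triangle, color: white, material: glass]: weight = 7 — matches, so Match.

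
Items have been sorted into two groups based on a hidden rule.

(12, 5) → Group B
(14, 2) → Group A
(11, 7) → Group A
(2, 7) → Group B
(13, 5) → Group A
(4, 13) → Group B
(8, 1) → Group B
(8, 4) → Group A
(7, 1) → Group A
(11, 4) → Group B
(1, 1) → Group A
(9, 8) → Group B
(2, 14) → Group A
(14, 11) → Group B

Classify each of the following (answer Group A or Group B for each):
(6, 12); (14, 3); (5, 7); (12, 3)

Group A, Group B, Group A, Group B

A rule that fits every label: sum is even — true of each 'Group A' example, false of each 'Group B' one.
(6, 12) — 6+12 = 18, hence Group A.
(14, 3) — 14+3 = 17, hence Group B.
(5, 7) — 5+7 = 12, hence Group A.
(12, 3) — 12+3 = 15, hence Group B.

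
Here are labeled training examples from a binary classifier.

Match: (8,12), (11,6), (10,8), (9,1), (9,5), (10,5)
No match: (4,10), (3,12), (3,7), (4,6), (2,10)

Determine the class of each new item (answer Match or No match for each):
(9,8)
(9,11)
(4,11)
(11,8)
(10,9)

Match, Match, No match, Match, Match

All 'Match' examples share one property — first ≥ 5 — and every 'No match' example lacks it.
(9,8): first 9 — qualifies, so Match. (9,11): first 9 — qualifies, so Match. (4,11): first 4 — lacks this property, so No match. (11,8): first 11 — qualifies, so Match. (10,9): first 10 — qualifies, so Match.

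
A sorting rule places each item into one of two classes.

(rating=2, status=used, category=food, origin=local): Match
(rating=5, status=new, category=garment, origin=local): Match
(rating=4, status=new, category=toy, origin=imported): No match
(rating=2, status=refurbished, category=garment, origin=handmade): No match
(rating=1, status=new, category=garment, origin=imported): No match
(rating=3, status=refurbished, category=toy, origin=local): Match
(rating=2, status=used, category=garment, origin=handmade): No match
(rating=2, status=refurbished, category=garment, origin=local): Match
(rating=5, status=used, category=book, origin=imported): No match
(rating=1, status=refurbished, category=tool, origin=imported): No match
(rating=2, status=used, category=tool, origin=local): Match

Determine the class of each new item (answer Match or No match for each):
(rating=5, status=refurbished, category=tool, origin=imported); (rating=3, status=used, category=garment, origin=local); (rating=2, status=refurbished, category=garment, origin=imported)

Every 'Match' example satisfies: origin is local. None of the 'No match' examples do.
(rating=5, status=refurbished, category=tool, origin=imported) → origin is imported → No match.
(rating=3, status=used, category=garment, origin=local) → origin is local → Match.
(rating=2, status=refurbished, category=garment, origin=imported) → origin is imported → No match.

No match, Match, No match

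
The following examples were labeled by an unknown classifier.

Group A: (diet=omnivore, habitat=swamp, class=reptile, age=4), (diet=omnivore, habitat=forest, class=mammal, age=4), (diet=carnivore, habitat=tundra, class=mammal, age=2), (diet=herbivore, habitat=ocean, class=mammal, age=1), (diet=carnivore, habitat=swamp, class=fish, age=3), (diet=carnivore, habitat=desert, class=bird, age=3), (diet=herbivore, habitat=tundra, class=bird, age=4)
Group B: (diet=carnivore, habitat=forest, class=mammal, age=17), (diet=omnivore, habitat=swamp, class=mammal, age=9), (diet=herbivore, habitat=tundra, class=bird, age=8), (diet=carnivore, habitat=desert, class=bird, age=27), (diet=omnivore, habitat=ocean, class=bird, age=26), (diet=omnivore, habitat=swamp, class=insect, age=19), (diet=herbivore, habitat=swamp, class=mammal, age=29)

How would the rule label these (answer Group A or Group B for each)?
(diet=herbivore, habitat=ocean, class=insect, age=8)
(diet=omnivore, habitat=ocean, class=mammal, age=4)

Group B, Group A

All 'Group A' examples share one property — age ≤ 4 — and every 'Group B' example lacks it.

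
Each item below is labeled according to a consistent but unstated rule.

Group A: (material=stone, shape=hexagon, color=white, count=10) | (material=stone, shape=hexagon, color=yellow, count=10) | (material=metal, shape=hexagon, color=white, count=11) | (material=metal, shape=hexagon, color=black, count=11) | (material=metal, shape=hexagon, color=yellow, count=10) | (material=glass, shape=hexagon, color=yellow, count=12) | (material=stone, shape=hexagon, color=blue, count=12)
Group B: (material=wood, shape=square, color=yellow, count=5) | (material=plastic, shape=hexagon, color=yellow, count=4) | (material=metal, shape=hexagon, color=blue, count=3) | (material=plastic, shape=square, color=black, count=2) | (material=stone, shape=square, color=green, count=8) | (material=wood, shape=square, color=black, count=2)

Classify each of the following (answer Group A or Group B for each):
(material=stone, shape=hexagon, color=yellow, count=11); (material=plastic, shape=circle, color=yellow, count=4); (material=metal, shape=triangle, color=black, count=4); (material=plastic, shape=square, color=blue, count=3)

Group A, Group B, Group B, Group B

The rule appears to be: count ≥ 10.
(material=stone, shape=hexagon, color=yellow, count=11): count = 11 — passes, so Group A.
(material=plastic, shape=circle, color=yellow, count=4): count = 4 — doesn't qualify, so Group B.
(material=metal, shape=triangle, color=black, count=4): count = 4 — doesn't qualify, so Group B.
(material=plastic, shape=square, color=blue, count=3): count = 3 — doesn't qualify, so Group B.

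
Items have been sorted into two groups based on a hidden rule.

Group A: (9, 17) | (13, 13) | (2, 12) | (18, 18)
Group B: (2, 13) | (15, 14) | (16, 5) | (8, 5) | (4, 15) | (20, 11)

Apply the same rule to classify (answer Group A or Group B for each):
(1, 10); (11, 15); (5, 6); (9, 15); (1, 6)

Group B, Group A, Group B, Group A, Group B

The pattern is that an item is 'Group A' exactly when: sum is even.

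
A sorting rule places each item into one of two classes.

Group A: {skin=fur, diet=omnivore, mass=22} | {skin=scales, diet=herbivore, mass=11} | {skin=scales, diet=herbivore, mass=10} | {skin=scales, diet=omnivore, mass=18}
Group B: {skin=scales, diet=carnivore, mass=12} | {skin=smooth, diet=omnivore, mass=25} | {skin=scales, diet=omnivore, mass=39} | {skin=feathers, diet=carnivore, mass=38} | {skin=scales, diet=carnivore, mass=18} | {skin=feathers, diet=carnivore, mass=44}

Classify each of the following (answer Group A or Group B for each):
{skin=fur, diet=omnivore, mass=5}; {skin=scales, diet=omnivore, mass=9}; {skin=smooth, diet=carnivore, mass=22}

The pattern is that an item is 'Group A' exactly when: diet is not carnivore AND mass ≤ 22.
{skin=fur, diet=omnivore, mass=5}: diet is omnivore, mass = 5 — has this property, so Group A.
{skin=scales, diet=omnivore, mass=9}: diet is omnivore, mass = 9 — has this property, so Group A.
{skin=smooth, diet=carnivore, mass=22}: diet is carnivore, mass = 22 — does not fit, so Group B.

Group A, Group A, Group B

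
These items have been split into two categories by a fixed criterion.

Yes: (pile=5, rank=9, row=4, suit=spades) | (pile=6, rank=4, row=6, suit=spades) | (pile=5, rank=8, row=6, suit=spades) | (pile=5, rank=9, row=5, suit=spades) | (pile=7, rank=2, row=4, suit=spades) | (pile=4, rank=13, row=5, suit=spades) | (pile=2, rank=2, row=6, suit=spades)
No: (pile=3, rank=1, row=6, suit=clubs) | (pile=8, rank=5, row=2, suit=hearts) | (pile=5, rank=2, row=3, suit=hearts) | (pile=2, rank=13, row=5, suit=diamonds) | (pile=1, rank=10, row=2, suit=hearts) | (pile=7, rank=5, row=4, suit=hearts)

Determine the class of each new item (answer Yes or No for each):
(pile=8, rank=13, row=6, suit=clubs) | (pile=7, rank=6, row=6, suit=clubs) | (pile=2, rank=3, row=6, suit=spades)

The pattern is that an item is 'Yes' exactly when: suit is spades.

No, No, Yes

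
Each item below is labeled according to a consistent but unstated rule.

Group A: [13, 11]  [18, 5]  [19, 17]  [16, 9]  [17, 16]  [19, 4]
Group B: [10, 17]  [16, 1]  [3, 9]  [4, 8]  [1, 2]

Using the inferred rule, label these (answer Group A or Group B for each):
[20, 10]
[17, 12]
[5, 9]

The classifier is using: first > second AND sum ≥ 23.

Group A, Group A, Group B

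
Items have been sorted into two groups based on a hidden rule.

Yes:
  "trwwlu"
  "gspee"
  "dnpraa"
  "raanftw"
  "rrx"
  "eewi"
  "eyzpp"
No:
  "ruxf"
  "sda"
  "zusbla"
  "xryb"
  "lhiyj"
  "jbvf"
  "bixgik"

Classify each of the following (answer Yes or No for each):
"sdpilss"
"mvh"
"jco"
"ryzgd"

Yes, No, No, No

Comparing the two groups points to one rule — has a double letter.
"sdpilss" — 'ss' doubled, hence Yes. "mvh" — no doubled letter, hence No. "jco" — no doubled letter, hence No. "ryzgd" — no doubled letter, hence No.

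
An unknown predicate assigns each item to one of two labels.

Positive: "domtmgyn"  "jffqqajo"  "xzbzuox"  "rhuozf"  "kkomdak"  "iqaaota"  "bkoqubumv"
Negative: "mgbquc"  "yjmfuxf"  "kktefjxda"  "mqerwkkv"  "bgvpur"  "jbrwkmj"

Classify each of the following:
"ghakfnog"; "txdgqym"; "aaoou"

Every 'Positive' example satisfies: contains 'o'. None of the 'Negative' examples do.

Positive, Negative, Positive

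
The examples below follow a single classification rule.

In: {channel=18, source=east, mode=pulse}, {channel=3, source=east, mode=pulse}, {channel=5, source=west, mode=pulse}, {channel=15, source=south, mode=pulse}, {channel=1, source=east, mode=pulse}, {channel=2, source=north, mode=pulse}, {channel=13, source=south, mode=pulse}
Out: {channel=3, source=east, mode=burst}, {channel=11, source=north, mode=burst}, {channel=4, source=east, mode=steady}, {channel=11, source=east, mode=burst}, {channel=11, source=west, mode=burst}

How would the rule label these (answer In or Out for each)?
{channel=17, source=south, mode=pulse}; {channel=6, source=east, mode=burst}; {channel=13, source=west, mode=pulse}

In, Out, In

Checking candidate rules against both groups, what survives is: mode is pulse.
{channel=17, source=south, mode=pulse} — mode is pulse, hence In. {channel=6, source=east, mode=burst} — mode is burst, hence Out. {channel=13, source=west, mode=pulse} — mode is pulse, hence In.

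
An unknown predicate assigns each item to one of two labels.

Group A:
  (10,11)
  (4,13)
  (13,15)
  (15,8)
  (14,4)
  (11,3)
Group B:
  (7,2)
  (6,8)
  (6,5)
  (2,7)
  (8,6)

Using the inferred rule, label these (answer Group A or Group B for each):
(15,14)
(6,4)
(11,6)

Group A, Group B, Group A

The simplest hypothesis consistent with all the labels is: max ≥ 10.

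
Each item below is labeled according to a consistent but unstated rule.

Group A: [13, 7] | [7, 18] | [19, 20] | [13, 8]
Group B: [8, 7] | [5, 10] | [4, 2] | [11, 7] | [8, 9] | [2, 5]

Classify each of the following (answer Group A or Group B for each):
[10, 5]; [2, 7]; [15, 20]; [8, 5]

Group B, Group B, Group A, Group B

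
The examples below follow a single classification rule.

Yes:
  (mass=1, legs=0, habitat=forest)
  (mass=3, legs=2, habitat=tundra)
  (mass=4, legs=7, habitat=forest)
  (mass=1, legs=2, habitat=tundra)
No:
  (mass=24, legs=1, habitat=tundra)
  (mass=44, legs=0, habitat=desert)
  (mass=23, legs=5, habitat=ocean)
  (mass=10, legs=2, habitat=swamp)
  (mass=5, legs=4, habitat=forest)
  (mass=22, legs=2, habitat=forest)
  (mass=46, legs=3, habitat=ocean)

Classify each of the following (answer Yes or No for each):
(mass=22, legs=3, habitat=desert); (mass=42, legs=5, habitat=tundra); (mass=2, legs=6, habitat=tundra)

Every 'Yes' example satisfies: mass ≤ 4. None of the 'No' examples do.

No, No, Yes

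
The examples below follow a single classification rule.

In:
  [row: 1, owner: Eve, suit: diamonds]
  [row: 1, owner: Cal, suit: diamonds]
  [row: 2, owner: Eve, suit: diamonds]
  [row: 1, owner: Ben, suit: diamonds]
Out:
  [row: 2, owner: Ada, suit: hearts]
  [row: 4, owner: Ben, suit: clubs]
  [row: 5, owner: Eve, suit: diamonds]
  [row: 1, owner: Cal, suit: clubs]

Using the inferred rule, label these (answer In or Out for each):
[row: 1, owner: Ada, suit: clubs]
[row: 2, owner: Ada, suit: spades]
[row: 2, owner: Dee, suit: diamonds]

Out, Out, In

One predicate separates the groups cleanly: suit is diamonds AND row ≤ 2.
Out: [row: 1, owner: Ada, suit: clubs], since suit is clubs, row = 1. Out: [row: 2, owner: Ada, suit: spades], since suit is spades, row = 2. In: [row: 2, owner: Dee, suit: diamonds], since suit is diamonds, row = 2.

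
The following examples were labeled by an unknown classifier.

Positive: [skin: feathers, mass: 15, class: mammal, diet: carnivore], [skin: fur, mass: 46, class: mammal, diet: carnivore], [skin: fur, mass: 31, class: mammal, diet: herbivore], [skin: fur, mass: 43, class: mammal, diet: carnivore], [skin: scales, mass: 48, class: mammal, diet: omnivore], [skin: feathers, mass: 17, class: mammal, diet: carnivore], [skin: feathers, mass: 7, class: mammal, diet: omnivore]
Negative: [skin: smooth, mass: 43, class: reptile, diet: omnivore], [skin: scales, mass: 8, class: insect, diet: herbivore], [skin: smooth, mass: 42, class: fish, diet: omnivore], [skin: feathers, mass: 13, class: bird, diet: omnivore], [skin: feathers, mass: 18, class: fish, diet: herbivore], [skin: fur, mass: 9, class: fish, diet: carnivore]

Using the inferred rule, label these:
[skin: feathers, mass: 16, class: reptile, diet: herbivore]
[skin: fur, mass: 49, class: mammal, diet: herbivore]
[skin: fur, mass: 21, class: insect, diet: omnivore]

Looking at the examples, the only property every 'Positive' case has and every 'Negative' case lacks is: class is mammal.
[skin: feathers, mass: 16, class: reptile, diet: herbivore]: class is reptile — does not fit, so Negative. [skin: fur, mass: 49, class: mammal, diet: herbivore]: class is mammal — checks out, so Positive. [skin: fur, mass: 21, class: insect, diet: omnivore]: class is insect — does not fit, so Negative.

Negative, Positive, Negative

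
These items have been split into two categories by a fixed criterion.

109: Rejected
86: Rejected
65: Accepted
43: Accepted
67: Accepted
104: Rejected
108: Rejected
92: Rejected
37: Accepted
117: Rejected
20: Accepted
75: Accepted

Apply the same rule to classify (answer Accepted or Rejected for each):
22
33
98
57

Accepted, Accepted, Rejected, Accepted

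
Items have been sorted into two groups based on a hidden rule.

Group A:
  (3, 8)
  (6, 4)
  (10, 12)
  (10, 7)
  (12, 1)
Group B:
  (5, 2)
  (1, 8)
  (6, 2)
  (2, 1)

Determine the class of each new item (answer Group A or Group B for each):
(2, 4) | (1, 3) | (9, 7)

Group B, Group B, Group A

The classifier is using: sum ≥ 10.
(2, 4) → 2+4 = 6 → Group B. (1, 3) → 1+3 = 4 → Group B. (9, 7) → 9+7 = 16 → Group A.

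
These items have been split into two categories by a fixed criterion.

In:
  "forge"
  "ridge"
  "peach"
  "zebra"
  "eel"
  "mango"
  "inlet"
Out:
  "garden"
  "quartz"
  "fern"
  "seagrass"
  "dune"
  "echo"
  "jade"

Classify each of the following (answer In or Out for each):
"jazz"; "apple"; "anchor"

The common property of the 'In' items is: odd length. No 'Out' item has it.
"jazz": length 4, does not pass → Out. "apple": length 5, meets the rule → In. "anchor": length 6, does not pass → Out.

Out, In, Out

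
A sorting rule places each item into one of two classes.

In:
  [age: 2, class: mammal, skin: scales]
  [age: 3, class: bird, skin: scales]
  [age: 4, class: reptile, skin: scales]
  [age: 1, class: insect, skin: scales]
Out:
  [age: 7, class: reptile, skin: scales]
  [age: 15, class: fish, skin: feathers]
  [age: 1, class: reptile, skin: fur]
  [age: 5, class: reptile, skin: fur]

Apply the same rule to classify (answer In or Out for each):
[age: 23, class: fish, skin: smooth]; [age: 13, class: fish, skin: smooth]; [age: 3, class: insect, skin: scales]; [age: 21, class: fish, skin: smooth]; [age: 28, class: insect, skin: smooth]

Out, Out, In, Out, Out

The classifier is using: skin is scales AND age ≤ 4.
[age: 23, class: fish, skin: smooth]: Out (skin is smooth, age = 23).
[age: 13, class: fish, skin: smooth]: Out (skin is smooth, age = 13).
[age: 3, class: insect, skin: scales]: In (skin is scales, age = 3).
[age: 21, class: fish, skin: smooth]: Out (skin is smooth, age = 21).
[age: 28, class: insect, skin: smooth]: Out (skin is smooth, age = 28).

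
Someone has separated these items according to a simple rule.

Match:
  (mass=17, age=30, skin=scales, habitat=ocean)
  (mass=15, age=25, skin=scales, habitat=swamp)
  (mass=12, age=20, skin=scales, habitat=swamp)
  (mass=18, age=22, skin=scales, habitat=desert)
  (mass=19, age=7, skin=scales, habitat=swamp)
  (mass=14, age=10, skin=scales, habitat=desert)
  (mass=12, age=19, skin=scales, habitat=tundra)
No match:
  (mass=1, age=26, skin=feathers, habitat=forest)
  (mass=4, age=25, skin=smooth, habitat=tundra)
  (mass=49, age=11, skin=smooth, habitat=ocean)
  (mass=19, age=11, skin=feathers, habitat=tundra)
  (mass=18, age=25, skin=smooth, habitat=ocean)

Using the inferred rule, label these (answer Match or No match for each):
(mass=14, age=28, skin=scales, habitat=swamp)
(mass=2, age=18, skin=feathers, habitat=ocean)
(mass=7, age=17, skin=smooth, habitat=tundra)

Match, No match, No match

All 'Match' examples share one property — skin is scales — and every 'No match' example lacks it.
(mass=14, age=28, skin=scales, habitat=swamp): skin is scales, fits → Match.
(mass=2, age=18, skin=feathers, habitat=ocean): skin is feathers, doesn't match → No match.
(mass=7, age=17, skin=smooth, habitat=tundra): skin is smooth, doesn't match → No match.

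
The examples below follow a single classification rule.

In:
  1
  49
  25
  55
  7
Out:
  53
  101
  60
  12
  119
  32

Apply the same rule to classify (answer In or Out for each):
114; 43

'In' ⟺ ≡ 1 (mod 3).
Out: 114, since 114 mod 3 = 0. In: 43, since 43 mod 3 = 1.

Out, In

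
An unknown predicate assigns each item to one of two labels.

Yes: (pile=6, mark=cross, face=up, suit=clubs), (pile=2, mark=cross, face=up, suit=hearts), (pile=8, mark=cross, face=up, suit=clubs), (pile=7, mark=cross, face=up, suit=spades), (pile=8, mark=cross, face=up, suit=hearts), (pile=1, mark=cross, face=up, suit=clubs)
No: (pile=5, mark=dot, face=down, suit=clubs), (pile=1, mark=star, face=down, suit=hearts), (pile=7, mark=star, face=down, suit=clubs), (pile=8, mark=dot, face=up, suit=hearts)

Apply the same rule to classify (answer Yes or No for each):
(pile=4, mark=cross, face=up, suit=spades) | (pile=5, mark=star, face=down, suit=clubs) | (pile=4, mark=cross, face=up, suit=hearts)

Yes, No, Yes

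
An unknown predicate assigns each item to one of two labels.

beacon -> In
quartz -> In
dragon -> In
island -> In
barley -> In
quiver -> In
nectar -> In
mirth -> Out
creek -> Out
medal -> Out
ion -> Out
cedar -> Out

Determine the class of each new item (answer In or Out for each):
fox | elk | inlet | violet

Out, Out, Out, In

The rule appears to be: even length.
fox: length 3 — does not satisfy this, so Out.
elk: length 3 — does not satisfy this, so Out.
inlet: length 5 — does not satisfy this, so Out.
violet: length 6 — has this property, so In.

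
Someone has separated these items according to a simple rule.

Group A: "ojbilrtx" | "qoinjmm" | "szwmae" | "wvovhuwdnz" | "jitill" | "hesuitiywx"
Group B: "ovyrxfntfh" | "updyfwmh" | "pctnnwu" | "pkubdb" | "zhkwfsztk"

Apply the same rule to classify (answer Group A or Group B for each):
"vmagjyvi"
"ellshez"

Group A, Group A

'Group A' ⟺ has ≥ 2 vowels.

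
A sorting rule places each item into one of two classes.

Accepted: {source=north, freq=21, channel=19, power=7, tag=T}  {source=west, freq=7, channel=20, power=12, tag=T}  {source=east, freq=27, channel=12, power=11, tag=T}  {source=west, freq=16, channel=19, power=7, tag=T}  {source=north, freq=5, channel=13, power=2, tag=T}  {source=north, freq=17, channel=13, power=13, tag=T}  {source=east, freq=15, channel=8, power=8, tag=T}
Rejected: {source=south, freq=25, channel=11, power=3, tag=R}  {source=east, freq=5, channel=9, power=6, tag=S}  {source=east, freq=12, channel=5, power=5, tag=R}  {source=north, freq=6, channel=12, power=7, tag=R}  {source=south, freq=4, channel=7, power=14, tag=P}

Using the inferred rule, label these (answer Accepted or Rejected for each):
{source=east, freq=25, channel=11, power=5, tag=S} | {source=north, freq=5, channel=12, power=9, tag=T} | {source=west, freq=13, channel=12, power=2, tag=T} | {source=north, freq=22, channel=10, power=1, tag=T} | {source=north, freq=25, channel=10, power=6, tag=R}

Rejected, Accepted, Accepted, Accepted, Rejected

Every 'Accepted' example satisfies: tag is T. None of the 'Rejected' examples do.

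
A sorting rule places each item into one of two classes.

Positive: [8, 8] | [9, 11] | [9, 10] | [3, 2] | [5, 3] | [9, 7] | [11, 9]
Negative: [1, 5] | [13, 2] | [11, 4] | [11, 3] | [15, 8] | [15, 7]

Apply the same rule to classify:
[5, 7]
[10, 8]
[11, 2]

The common property of the 'Positive' items is: |first − second| ≤ 2. No 'Negative' item has it.
[5, 7]: Positive (|5−7| = 2).
[10, 8]: Positive (|10−8| = 2).
[11, 2]: Negative (|11−2| = 9).

Positive, Positive, Negative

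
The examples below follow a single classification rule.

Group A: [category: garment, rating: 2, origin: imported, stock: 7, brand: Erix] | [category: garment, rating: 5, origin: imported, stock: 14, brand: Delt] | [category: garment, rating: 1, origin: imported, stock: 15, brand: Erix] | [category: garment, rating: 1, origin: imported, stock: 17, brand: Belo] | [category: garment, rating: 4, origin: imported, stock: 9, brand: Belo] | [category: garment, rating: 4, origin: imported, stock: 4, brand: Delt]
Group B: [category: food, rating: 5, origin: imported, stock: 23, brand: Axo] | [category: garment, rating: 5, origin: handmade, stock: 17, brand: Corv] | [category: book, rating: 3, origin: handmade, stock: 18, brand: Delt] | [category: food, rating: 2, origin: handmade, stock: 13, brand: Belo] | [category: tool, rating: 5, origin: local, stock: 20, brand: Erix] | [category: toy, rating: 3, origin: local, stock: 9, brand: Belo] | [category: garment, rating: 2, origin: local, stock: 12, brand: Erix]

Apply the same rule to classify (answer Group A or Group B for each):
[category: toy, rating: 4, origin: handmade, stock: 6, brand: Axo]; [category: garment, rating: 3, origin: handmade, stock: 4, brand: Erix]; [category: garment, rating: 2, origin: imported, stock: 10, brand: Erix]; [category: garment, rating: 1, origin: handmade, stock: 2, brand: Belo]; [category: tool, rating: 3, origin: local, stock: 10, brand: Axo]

Group B, Group B, Group A, Group B, Group B

The classifier is using: origin is imported AND category is garment.
[category: toy, rating: 4, origin: handmade, stock: 6, brand: Axo]: origin is handmade, category is toy — does not pass, so Group B. [category: garment, rating: 3, origin: handmade, stock: 4, brand: Erix]: origin is handmade, category is garment — does not pass, so Group B. [category: garment, rating: 2, origin: imported, stock: 10, brand: Erix]: origin is imported, category is garment — matches, so Group A. [category: garment, rating: 1, origin: handmade, stock: 2, brand: Belo]: origin is handmade, category is garment — does not pass, so Group B. [category: tool, rating: 3, origin: local, stock: 10, brand: Axo]: origin is local, category is tool — does not pass, so Group B.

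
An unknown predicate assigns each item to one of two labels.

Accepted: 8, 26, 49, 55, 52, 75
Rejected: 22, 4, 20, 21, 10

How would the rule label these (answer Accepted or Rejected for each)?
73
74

The rule appears to be: digit sum ≥ 5.

Accepted, Accepted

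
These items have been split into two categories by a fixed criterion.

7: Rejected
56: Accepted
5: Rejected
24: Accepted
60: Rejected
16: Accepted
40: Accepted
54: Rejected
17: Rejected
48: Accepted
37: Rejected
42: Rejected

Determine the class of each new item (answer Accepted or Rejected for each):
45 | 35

Rejected, Rejected

Comparing the two groups points to one rule — multiple of 8.
45: Rejected (45 = 8·5 + 5). 35: Rejected (35 = 8·4 + 3).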